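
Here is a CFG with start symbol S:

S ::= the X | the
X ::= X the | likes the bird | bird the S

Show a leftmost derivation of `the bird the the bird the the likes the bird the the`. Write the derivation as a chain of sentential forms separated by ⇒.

S ⇒ the X ⇒ the bird the S ⇒ the bird the the X ⇒ the bird the the X the ⇒ the bird the the bird the S the ⇒ the bird the the bird the the X the ⇒ the bird the the bird the the X the the ⇒ the bird the the bird the the likes the bird the the

S ⇒ the X   [S ::= the X]
the X ⇒ the bird the S   [X ::= bird the S]
the bird the S ⇒ the bird the the X   [S ::= the X]
the bird the the X ⇒ the bird the the X the   [X ::= X the]
the bird the the X the ⇒ the bird the the bird the S the   [X ::= bird the S]
the bird the the bird the S the ⇒ the bird the the bird the the X the   [S ::= the X]
the bird the the bird the the X the ⇒ the bird the the bird the the X the the   [X ::= X the]
the bird the the bird the the X the the ⇒ the bird the the bird the the likes the bird the the   [X ::= likes the bird]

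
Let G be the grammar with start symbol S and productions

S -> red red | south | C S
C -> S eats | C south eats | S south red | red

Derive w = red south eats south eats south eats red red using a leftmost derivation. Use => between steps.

S => C S => C south eats S => C south eats south eats S => C south eats south eats south eats S => red south eats south eats south eats S => red south eats south eats south eats red red

S => C S   [S -> C S]
C S => C south eats S   [C -> C south eats]
C south eats S => C south eats south eats S   [C -> C south eats]
C south eats south eats S => C south eats south eats south eats S   [C -> C south eats]
C south eats south eats south eats S => red south eats south eats south eats S   [C -> red]
red south eats south eats south eats S => red south eats south eats south eats red red   [S -> red red]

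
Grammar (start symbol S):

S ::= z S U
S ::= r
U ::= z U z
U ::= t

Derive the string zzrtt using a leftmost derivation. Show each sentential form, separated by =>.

S => zSU   [S ::= z S U]
zSU => zzSUU   [S ::= z S U]
zzSUU => zzrUU   [S ::= r]
zzrUU => zzrtU   [U ::= t]
zzrtU => zzrtt   [U ::= t]

S => zSU => zzSUU => zzrUU => zzrtU => zzrtt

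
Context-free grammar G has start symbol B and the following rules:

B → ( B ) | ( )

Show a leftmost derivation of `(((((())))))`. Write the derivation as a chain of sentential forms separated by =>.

B => (B) => ((B)) => (((B))) => ((((B)))) => (((((B))))) => (((((())))))

B => (B)   [B → ( B )]
(B) => ((B))   [B → ( B )]
((B)) => (((B)))   [B → ( B )]
(((B))) => ((((B))))   [B → ( B )]
((((B)))) => (((((B)))))   [B → ( B )]
(((((B))))) => (((((())))))   [B → ( )]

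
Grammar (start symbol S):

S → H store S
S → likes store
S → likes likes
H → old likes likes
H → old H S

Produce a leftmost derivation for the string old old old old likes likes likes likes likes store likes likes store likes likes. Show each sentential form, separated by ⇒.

S ⇒ H store S ⇒ old H S store S ⇒ old old H S S store S ⇒ old old old H S S S store S ⇒ old old old old likes likes S S S store S ⇒ old old old old likes likes likes likes S S store S ⇒ old old old old likes likes likes likes likes store S store S ⇒ old old old old likes likes likes likes likes store likes likes store S ⇒ old old old old likes likes likes likes likes store likes likes store likes likes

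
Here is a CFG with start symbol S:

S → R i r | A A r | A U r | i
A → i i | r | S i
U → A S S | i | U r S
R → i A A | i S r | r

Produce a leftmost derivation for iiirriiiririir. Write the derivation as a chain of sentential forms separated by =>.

S => Rir => iAAir => iSiAir => iAAriAir => iiiAriAir => iiirriAir => iiirriSiir => iiirriRiriir => iiirriiSririir => iiirriiiririir

S => Rir   [S → R i r]
Rir => iAAir   [R → i A A]
iAAir => iSiAir   [A → S i]
iSiAir => iAAriAir   [S → A A r]
iAAriAir => iiiAriAir   [A → i i]
iiiAriAir => iiirriAir   [A → r]
iiirriAir => iiirriSiir   [A → S i]
iiirriSiir => iiirriRiriir   [S → R i r]
iiirriRiriir => iiirriiSririir   [R → i S r]
iiirriiSririir => iiirriiiririir   [S → i]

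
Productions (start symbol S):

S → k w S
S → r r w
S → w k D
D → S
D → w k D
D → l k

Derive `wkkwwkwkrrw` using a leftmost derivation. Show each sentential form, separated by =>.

S => wkD => wkS => wkkwS => wkkwwkD => wkkwwkS => wkkwwkwkD => wkkwwkwkS => wkkwwkwkrrw

S => wkD   [S → w k D]
wkD => wkS   [D → S]
wkS => wkkwS   [S → k w S]
wkkwS => wkkwwkD   [S → w k D]
wkkwwkD => wkkwwkS   [D → S]
wkkwwkS => wkkwwkwkD   [S → w k D]
wkkwwkwkD => wkkwwkwkS   [D → S]
wkkwwkwkS => wkkwwkwkrrw   [S → r r w]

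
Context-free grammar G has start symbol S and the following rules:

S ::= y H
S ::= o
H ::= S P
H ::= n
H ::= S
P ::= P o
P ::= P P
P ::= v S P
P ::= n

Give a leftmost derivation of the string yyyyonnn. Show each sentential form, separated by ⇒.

S ⇒ yH ⇒ yS ⇒ yyH ⇒ yySP ⇒ yyyHP ⇒ yyySPP ⇒ yyyyHPP ⇒ yyyySPPP ⇒ yyyyoPPP ⇒ yyyyonPP ⇒ yyyyonnP ⇒ yyyyonnn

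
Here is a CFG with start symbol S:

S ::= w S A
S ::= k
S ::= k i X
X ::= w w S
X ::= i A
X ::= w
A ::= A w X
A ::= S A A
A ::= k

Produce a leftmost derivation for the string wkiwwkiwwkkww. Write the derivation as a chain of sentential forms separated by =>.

S=>wSA=>wkiXA=>wkiwwSA=>wkiwwkiXA=>wkiwwkiwwSA=>wkiwwkiwwkA=>wkiwwkiwwkAwX=>wkiwwkiwwkkwX=>wkiwwkiwwkkww

S => wSA   [S ::= w S A]
wSA => wkiXA   [S ::= k i X]
wkiXA => wkiwwSA   [X ::= w w S]
wkiwwSA => wkiwwkiXA   [S ::= k i X]
wkiwwkiXA => wkiwwkiwwSA   [X ::= w w S]
wkiwwkiwwSA => wkiwwkiwwkA   [S ::= k]
wkiwwkiwwkA => wkiwwkiwwkAwX   [A ::= A w X]
wkiwwkiwwkAwX => wkiwwkiwwkkwX   [A ::= k]
wkiwwkiwwkkwX => wkiwwkiwwkkww   [X ::= w]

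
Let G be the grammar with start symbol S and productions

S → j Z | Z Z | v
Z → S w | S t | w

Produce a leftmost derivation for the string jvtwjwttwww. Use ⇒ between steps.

S ⇒ ZZ   [S → Z Z]
ZZ ⇒ StZ   [Z → S t]
StZ ⇒ ZZtZ   [S → Z Z]
ZZtZ ⇒ SwZtZ   [Z → S w]
SwZtZ ⇒ jZwZtZ   [S → j Z]
jZwZtZ ⇒ jStwZtZ   [Z → S t]
jStwZtZ ⇒ jvtwZtZ   [S → v]
jvtwZtZ ⇒ jvtwSttZ   [Z → S t]
jvtwSttZ ⇒ jvtwjZttZ   [S → j Z]
jvtwjZttZ ⇒ jvtwjwttZ   [Z → w]
jvtwjwttZ ⇒ jvtwjwttSw   [Z → S w]
jvtwjwttSw ⇒ jvtwjwttZZw   [S → Z Z]
jvtwjwttZZw ⇒ jvtwjwttwZw   [Z → w]
jvtwjwttwZw ⇒ jvtwjwttwww   [Z → w]

S⇒ZZ⇒StZ⇒ZZtZ⇒SwZtZ⇒jZwZtZ⇒jStwZtZ⇒jvtwZtZ⇒jvtwSttZ⇒jvtwjZttZ⇒jvtwjwttZ⇒jvtwjwttSw⇒jvtwjwttZZw⇒jvtwjwttwZw⇒jvtwjwttwww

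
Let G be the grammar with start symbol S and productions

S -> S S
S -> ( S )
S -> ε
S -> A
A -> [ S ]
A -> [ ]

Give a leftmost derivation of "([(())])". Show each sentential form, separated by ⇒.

S ⇒ SS ⇒ SSS ⇒ (S)SS ⇒ (A)SS ⇒ ([S])SS ⇒ ([(S)])SS ⇒ ([((S))])SS ⇒ ([(())])SS ⇒ ([(())])S ⇒ ([(())])

S ⇒ SS   [S -> S S]
SS ⇒ SSS   [S -> S S]
SSS ⇒ (S)SS   [S -> ( S )]
(S)SS ⇒ (A)SS   [S -> A]
(A)SS ⇒ ([S])SS   [A -> [ S ]]
([S])SS ⇒ ([(S)])SS   [S -> ( S )]
([(S)])SS ⇒ ([((S))])SS   [S -> ( S )]
([((S))])SS ⇒ ([(())])SS   [S -> ε]
([(())])SS ⇒ ([(())])S   [S -> ε]
([(())])S ⇒ ([(())])   [S -> ε]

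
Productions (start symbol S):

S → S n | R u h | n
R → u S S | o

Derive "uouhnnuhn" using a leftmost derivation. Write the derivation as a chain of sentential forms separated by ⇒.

S⇒Sn⇒Ruhn⇒uSSuhn⇒uSnSuhn⇒uRuhnSuhn⇒uouhnSuhn⇒uouhnnuhn

S ⇒ Sn   [S → S n]
Sn ⇒ Ruhn   [S → R u h]
Ruhn ⇒ uSSuhn   [R → u S S]
uSSuhn ⇒ uSnSuhn   [S → S n]
uSnSuhn ⇒ uRuhnSuhn   [S → R u h]
uRuhnSuhn ⇒ uouhnSuhn   [R → o]
uouhnSuhn ⇒ uouhnnuhn   [S → n]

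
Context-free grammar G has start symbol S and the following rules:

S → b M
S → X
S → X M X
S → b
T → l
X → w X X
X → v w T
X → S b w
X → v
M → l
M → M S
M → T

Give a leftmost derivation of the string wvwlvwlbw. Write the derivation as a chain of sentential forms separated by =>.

S => X => wXX => wvwTX => wvwlX => wvwlSbw => wvwlXbw => wvwlvwTbw => wvwlvwlbw

S => X   [S → X]
X => wXX   [X → w X X]
wXX => wvwTX   [X → v w T]
wvwTX => wvwlX   [T → l]
wvwlX => wvwlSbw   [X → S b w]
wvwlSbw => wvwlXbw   [S → X]
wvwlXbw => wvwlvwTbw   [X → v w T]
wvwlvwTbw => wvwlvwlbw   [T → l]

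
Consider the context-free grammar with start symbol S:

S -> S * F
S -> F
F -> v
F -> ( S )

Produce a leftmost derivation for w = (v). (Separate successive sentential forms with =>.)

S => F => (S) => (F) => (v)

S => F   [S -> F]
F => (S)   [F -> ( S )]
(S) => (F)   [S -> F]
(F) => (v)   [F -> v]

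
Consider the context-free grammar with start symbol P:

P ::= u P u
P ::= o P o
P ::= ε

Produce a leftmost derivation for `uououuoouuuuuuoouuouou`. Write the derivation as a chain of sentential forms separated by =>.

P=>uPu=>uoPou=>uouPuou=>uouoPouou=>uououPuouou=>uououuPuuouou=>uououuoPouuouou=>uououuooPoouuouou=>uououuoouPuoouuouou=>uououuoouuPuuoouuouou=>uououuoouuuPuuuoouuouou=>uououuoouuuuuuoouuouou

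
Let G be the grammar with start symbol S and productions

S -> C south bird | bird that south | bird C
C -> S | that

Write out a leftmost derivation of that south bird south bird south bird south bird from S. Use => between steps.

S => C south bird => S south bird => C south bird south bird => S south bird south bird => C south bird south bird south bird => S south bird south bird south bird => C south bird south bird south bird south bird => that south bird south bird south bird south bird

S => C south bird   [S -> C south bird]
C south bird => S south bird   [C -> S]
S south bird => C south bird south bird   [S -> C south bird]
C south bird south bird => S south bird south bird   [C -> S]
S south bird south bird => C south bird south bird south bird   [S -> C south bird]
C south bird south bird south bird => S south bird south bird south bird   [C -> S]
S south bird south bird south bird => C south bird south bird south bird south bird   [S -> C south bird]
C south bird south bird south bird south bird => that south bird south bird south bird south bird   [C -> that]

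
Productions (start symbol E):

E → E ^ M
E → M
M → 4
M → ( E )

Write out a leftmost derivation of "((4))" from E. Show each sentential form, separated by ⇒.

E⇒M⇒(E)⇒(M)⇒((E))⇒((M))⇒((4))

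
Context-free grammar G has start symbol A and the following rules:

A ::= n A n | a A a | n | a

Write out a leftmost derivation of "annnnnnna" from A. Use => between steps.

A => aAa   [A ::= a A a]
aAa => anAna   [A ::= n A n]
anAna => annAnna   [A ::= n A n]
annAnna => annnAnnna   [A ::= n A n]
annnAnnna => annnnnnna   [A ::= n]

A => aAa => anAna => annAnna => annnAnnna => annnnnnna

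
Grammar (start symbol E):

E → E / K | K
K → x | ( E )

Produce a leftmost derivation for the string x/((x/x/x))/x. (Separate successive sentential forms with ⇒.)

E ⇒ E/K   [E → E / K]
E/K ⇒ E/K/K   [E → E / K]
E/K/K ⇒ K/K/K   [E → K]
K/K/K ⇒ x/K/K   [K → x]
x/K/K ⇒ x/(E)/K   [K → ( E )]
x/(E)/K ⇒ x/(K)/K   [E → K]
x/(K)/K ⇒ x/((E))/K   [K → ( E )]
x/((E))/K ⇒ x/((E/K))/K   [E → E / K]
x/((E/K))/K ⇒ x/((E/K/K))/K   [E → E / K]
x/((E/K/K))/K ⇒ x/((K/K/K))/K   [E → K]
x/((K/K/K))/K ⇒ x/((x/K/K))/K   [K → x]
x/((x/K/K))/K ⇒ x/((x/x/K))/K   [K → x]
x/((x/x/K))/K ⇒ x/((x/x/x))/K   [K → x]
x/((x/x/x))/K ⇒ x/((x/x/x))/x   [K → x]

E ⇒ E/K ⇒ E/K/K ⇒ K/K/K ⇒ x/K/K ⇒ x/(E)/K ⇒ x/(K)/K ⇒ x/((E))/K ⇒ x/((E/K))/K ⇒ x/((E/K/K))/K ⇒ x/((K/K/K))/K ⇒ x/((x/K/K))/K ⇒ x/((x/x/K))/K ⇒ x/((x/x/x))/K ⇒ x/((x/x/x))/x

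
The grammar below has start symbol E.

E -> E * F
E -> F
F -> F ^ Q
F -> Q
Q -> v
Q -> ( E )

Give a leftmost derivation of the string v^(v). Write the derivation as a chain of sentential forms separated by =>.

E => F => F^Q => Q^Q => v^Q => v^(E) => v^(F) => v^(Q) => v^(v)

E => F   [E -> F]
F => F^Q   [F -> F ^ Q]
F^Q => Q^Q   [F -> Q]
Q^Q => v^Q   [Q -> v]
v^Q => v^(E)   [Q -> ( E )]
v^(E) => v^(F)   [E -> F]
v^(F) => v^(Q)   [F -> Q]
v^(Q) => v^(v)   [Q -> v]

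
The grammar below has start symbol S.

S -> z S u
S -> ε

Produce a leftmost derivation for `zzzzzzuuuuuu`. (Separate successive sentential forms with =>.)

S => zSu => zzSuu => zzzSuuu => zzzzSuuuu => zzzzzSuuuuu => zzzzzzSuuuuuu => zzzzzzuuuuuu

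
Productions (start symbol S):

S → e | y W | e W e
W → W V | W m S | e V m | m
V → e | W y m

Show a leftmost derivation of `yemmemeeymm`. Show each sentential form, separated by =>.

S=>yW=>yeVm=>yeWymm=>yeWVymm=>yeWmSVymm=>yemmSVymm=>yemmeWeVymm=>yemmemeVymm=>yemmemeeymm

S => yW   [S → y W]
yW => yeVm   [W → e V m]
yeVm => yeWymm   [V → W y m]
yeWymm => yeWVymm   [W → W V]
yeWVymm => yeWmSVymm   [W → W m S]
yeWmSVymm => yemmSVymm   [W → m]
yemmSVymm => yemmeWeVymm   [S → e W e]
yemmeWeVymm => yemmemeVymm   [W → m]
yemmemeVymm => yemmemeeymm   [V → e]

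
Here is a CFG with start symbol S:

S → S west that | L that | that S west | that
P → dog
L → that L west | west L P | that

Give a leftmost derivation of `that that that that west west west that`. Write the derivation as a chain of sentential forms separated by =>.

S => S west that => that S west west that => that that S west west west that => that that L that west west west that => that that that that west west west that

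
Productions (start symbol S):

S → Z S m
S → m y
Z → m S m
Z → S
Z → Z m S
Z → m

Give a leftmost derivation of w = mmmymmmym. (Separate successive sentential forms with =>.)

S=>ZSm=>mSmSm=>mZSmmSm=>mmSmmSm=>mmmymmSm=>mmmymmmym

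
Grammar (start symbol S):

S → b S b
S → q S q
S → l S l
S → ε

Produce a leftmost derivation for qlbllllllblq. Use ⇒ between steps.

S ⇒ qSq ⇒ qlSlq ⇒ qlbSblq ⇒ qlblSlblq ⇒ qlbllSllblq ⇒ qlblllSlllblq ⇒ qlbllllllblq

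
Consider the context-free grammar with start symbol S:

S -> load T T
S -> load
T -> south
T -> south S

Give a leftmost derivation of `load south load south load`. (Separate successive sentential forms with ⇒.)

S ⇒ load T T ⇒ load south S T ⇒ load south load T ⇒ load south load south S ⇒ load south load south load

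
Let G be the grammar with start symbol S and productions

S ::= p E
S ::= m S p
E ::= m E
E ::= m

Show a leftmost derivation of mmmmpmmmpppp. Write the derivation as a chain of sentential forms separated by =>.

S => mSp => mmSpp => mmmSppp => mmmmSpppp => mmmmpEpppp => mmmmpmEpppp => mmmmpmmEpppp => mmmmpmmmpppp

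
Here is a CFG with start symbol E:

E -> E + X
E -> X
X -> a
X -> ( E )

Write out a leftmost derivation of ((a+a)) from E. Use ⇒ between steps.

E ⇒ X   [E -> X]
X ⇒ (E)   [X -> ( E )]
(E) ⇒ (X)   [E -> X]
(X) ⇒ ((E))   [X -> ( E )]
((E)) ⇒ ((E+X))   [E -> E + X]
((E+X)) ⇒ ((X+X))   [E -> X]
((X+X)) ⇒ ((a+X))   [X -> a]
((a+X)) ⇒ ((a+a))   [X -> a]

E ⇒ X ⇒ (E) ⇒ (X) ⇒ ((E)) ⇒ ((E+X)) ⇒ ((X+X)) ⇒ ((a+X)) ⇒ ((a+a))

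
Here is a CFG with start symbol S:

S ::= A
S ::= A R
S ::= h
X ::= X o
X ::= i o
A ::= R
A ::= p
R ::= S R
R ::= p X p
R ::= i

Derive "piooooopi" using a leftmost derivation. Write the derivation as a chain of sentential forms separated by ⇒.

S ⇒ AR ⇒ RR ⇒ pXpR ⇒ pXopR ⇒ pXoopR ⇒ pXooopR ⇒ pXoooopR ⇒ piooooopR ⇒ piooooopi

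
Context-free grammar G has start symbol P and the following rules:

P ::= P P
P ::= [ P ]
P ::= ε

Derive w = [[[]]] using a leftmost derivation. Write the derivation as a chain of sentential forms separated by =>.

P => [P] => [PP] => [PPP] => [PPPP] => [[P]PPP] => [[PP]PPP] => [[[P]P]PPP] => [[[]P]PPP] => [[[]]PPP] => [[[]]PP] => [[[]]P] => [[[]]]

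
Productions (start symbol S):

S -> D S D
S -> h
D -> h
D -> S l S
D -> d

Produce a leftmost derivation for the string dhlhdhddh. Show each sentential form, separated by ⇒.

S ⇒ DSD   [S -> D S D]
DSD ⇒ dSD   [D -> d]
dSD ⇒ dDSDD   [S -> D S D]
dDSDD ⇒ dSlSSDD   [D -> S l S]
dSlSSDD ⇒ dhlSSDD   [S -> h]
dhlSSDD ⇒ dhlhSDD   [S -> h]
dhlhSDD ⇒ dhlhDSDDD   [S -> D S D]
dhlhDSDDD ⇒ dhlhdSDDD   [D -> d]
dhlhdSDDD ⇒ dhlhdhDDD   [S -> h]
dhlhdhDDD ⇒ dhlhdhdDD   [D -> d]
dhlhdhdDD ⇒ dhlhdhddD   [D -> d]
dhlhdhddD ⇒ dhlhdhddh   [D -> h]

S ⇒ DSD ⇒ dSD ⇒ dDSDD ⇒ dSlSSDD ⇒ dhlSSDD ⇒ dhlhSDD ⇒ dhlhDSDDD ⇒ dhlhdSDDD ⇒ dhlhdhDDD ⇒ dhlhdhdDD ⇒ dhlhdhddD ⇒ dhlhdhddh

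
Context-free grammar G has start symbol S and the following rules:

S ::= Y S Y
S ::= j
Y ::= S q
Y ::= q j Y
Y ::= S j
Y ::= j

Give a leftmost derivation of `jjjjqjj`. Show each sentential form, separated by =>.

S => YSY   [S ::= Y S Y]
YSY => SqSY   [Y ::= S q]
SqSY => YSYqSY   [S ::= Y S Y]
YSYqSY => SjSYqSY   [Y ::= S j]
SjSYqSY => jjSYqSY   [S ::= j]
jjSYqSY => jjjYqSY   [S ::= j]
jjjYqSY => jjjjqSY   [Y ::= j]
jjjjqSY => jjjjqjY   [S ::= j]
jjjjqjY => jjjjqjj   [Y ::= j]

S=>YSY=>SqSY=>YSYqSY=>SjSYqSY=>jjSYqSY=>jjjYqSY=>jjjjqSY=>jjjjqjY=>jjjjqjj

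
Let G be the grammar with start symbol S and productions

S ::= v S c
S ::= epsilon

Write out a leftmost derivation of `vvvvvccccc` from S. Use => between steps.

S => vSc   [S ::= v S c]
vSc => vvScc   [S ::= v S c]
vvScc => vvvSccc   [S ::= v S c]
vvvSccc => vvvvScccc   [S ::= v S c]
vvvvScccc => vvvvvSccccc   [S ::= v S c]
vvvvvSccccc => vvvvvccccc   [S ::= epsilon]

S => vSc => vvScc => vvvSccc => vvvvScccc => vvvvvSccccc => vvvvvccccc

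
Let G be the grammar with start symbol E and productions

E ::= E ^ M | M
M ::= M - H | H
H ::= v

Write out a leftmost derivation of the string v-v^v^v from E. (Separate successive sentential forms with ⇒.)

E ⇒ E^M ⇒ E^M^M ⇒ M^M^M ⇒ M-H^M^M ⇒ H-H^M^M ⇒ v-H^M^M ⇒ v-v^M^M ⇒ v-v^H^M ⇒ v-v^v^M ⇒ v-v^v^H ⇒ v-v^v^v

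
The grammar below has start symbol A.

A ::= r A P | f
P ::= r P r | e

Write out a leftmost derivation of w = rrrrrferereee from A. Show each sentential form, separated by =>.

A=>rAP=>rrAPP=>rrrAPPP=>rrrrAPPPP=>rrrrrAPPPPP=>rrrrrfPPPPP=>rrrrrfePPPP=>rrrrrferPrPPP=>rrrrrfererPPP=>rrrrrfererePP=>rrrrrferereeP=>rrrrrferereee

A => rAP   [A ::= r A P]
rAP => rrAPP   [A ::= r A P]
rrAPP => rrrAPPP   [A ::= r A P]
rrrAPPP => rrrrAPPPP   [A ::= r A P]
rrrrAPPPP => rrrrrAPPPPP   [A ::= r A P]
rrrrrAPPPPP => rrrrrfPPPPP   [A ::= f]
rrrrrfPPPPP => rrrrrfePPPP   [P ::= e]
rrrrrfePPPP => rrrrrferPrPPP   [P ::= r P r]
rrrrrferPrPPP => rrrrrfererPPP   [P ::= e]
rrrrrfererPPP => rrrrrfererePP   [P ::= e]
rrrrrfererePP => rrrrrferereeP   [P ::= e]
rrrrrferereeP => rrrrrferereee   [P ::= e]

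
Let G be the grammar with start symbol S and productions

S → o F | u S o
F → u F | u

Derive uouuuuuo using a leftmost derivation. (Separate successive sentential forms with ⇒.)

S ⇒ uSo ⇒ uoFo ⇒ uouFo ⇒ uouuFo ⇒ uouuuFo ⇒ uouuuuFo ⇒ uouuuuuo

S ⇒ uSo   [S → u S o]
uSo ⇒ uoFo   [S → o F]
uoFo ⇒ uouFo   [F → u F]
uouFo ⇒ uouuFo   [F → u F]
uouuFo ⇒ uouuuFo   [F → u F]
uouuuFo ⇒ uouuuuFo   [F → u F]
uouuuuFo ⇒ uouuuuuo   [F → u]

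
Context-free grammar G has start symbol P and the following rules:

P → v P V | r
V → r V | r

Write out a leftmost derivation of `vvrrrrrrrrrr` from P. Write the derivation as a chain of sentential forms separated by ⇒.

P ⇒ vPV   [P → v P V]
vPV ⇒ vvPVV   [P → v P V]
vvPVV ⇒ vvrVV   [P → r]
vvrVV ⇒ vvrrVV   [V → r V]
vvrrVV ⇒ vvrrrVV   [V → r V]
vvrrrVV ⇒ vvrrrrVV   [V → r V]
vvrrrrVV ⇒ vvrrrrrVV   [V → r V]
vvrrrrrVV ⇒ vvrrrrrrVV   [V → r V]
vvrrrrrrVV ⇒ vvrrrrrrrVV   [V → r V]
vvrrrrrrrVV ⇒ vvrrrrrrrrV   [V → r]
vvrrrrrrrrV ⇒ vvrrrrrrrrrV   [V → r V]
vvrrrrrrrrrV ⇒ vvrrrrrrrrrr   [V → r]

P⇒vPV⇒vvPVV⇒vvrVV⇒vvrrVV⇒vvrrrVV⇒vvrrrrVV⇒vvrrrrrVV⇒vvrrrrrrVV⇒vvrrrrrrrVV⇒vvrrrrrrrrV⇒vvrrrrrrrrrV⇒vvrrrrrrrrrr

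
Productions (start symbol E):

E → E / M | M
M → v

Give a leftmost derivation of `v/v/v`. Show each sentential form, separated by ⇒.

E ⇒ E/M ⇒ E/M/M ⇒ M/M/M ⇒ v/M/M ⇒ v/v/M ⇒ v/v/v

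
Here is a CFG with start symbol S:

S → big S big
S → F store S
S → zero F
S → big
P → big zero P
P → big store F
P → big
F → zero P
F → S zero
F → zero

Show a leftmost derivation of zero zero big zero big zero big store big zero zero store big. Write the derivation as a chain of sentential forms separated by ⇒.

S ⇒ F store S   [S → F store S]
F store S ⇒ S zero store S   [F → S zero]
S zero store S ⇒ zero F zero store S   [S → zero F]
zero F zero store S ⇒ zero zero P zero store S   [F → zero P]
zero zero P zero store S ⇒ zero zero big zero P zero store S   [P → big zero P]
zero zero big zero P zero store S ⇒ zero zero big zero big zero P zero store S   [P → big zero P]
zero zero big zero big zero P zero store S ⇒ zero zero big zero big zero big store F zero store S   [P → big store F]
zero zero big zero big zero big store F zero store S ⇒ zero zero big zero big zero big store S zero zero store S   [F → S zero]
zero zero big zero big zero big store S zero zero store S ⇒ zero zero big zero big zero big store big zero zero store S   [S → big]
zero zero big zero big zero big store big zero zero store S ⇒ zero zero big zero big zero big store big zero zero store big   [S → big]

S ⇒ F store S ⇒ S zero store S ⇒ zero F zero store S ⇒ zero zero P zero store S ⇒ zero zero big zero P zero store S ⇒ zero zero big zero big zero P zero store S ⇒ zero zero big zero big zero big store F zero store S ⇒ zero zero big zero big zero big store S zero zero store S ⇒ zero zero big zero big zero big store big zero zero store S ⇒ zero zero big zero big zero big store big zero zero store big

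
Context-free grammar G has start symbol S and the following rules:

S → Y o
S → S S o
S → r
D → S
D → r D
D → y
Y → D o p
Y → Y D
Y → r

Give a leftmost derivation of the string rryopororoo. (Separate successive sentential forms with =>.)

S=>SSo=>rSo=>rSSoo=>rSSoSoo=>rYoSoSoo=>rDopoSoSoo=>rrDopoSoSoo=>rryopoSoSoo=>rryoporoSoo=>rryopororoo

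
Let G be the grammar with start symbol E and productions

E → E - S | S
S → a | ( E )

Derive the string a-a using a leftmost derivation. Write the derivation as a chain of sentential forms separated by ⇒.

E ⇒ E-S ⇒ S-S ⇒ a-S ⇒ a-a

E ⇒ E-S   [E → E - S]
E-S ⇒ S-S   [E → S]
S-S ⇒ a-S   [S → a]
a-S ⇒ a-a   [S → a]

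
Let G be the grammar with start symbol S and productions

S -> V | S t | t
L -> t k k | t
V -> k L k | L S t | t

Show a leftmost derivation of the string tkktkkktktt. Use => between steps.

S => V   [S -> V]
V => LSt   [V -> L S t]
LSt => tkkSt   [L -> t k k]
tkkSt => tkkVt   [S -> V]
tkkVt => tkkLStt   [V -> L S t]
tkkLStt => tkktkkStt   [L -> t k k]
tkktkkStt => tkktkkVtt   [S -> V]
tkktkkVtt => tkktkkkLktt   [V -> k L k]
tkktkkkLktt => tkktkkktktt   [L -> t]

S=>V=>LSt=>tkkSt=>tkkVt=>tkkLStt=>tkktkkStt=>tkktkkVtt=>tkktkkkLktt=>tkktkkktktt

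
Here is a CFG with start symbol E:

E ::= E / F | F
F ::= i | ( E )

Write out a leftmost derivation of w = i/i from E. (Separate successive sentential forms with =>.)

E => E/F => F/F => i/F => i/i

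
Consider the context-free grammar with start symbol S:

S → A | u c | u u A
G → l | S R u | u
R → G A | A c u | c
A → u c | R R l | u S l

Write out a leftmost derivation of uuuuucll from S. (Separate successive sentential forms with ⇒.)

S ⇒ uuA ⇒ uuuSl ⇒ uuuAl ⇒ uuuuSll ⇒ uuuuAll ⇒ uuuuucll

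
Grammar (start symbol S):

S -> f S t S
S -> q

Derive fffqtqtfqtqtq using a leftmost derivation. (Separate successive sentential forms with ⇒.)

S ⇒ fStS   [S -> f S t S]
fStS ⇒ ffStStS   [S -> f S t S]
ffStStS ⇒ fffStStStS   [S -> f S t S]
fffStStStS ⇒ fffqtStStS   [S -> q]
fffqtStStS ⇒ fffqtqtStS   [S -> q]
fffqtqtStS ⇒ fffqtqtfStStS   [S -> f S t S]
fffqtqtfStStS ⇒ fffqtqtfqtStS   [S -> q]
fffqtqtfqtStS ⇒ fffqtqtfqtqtS   [S -> q]
fffqtqtfqtqtS ⇒ fffqtqtfqtqtq   [S -> q]

S⇒fStS⇒ffStStS⇒fffStStStS⇒fffqtStStS⇒fffqtqtStS⇒fffqtqtfStStS⇒fffqtqtfqtStS⇒fffqtqtfqtqtS⇒fffqtqtfqtqtq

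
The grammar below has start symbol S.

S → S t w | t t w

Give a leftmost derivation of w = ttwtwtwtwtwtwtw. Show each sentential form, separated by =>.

S => Stw => Stwtw => Stwtwtw => Stwtwtwtw => Stwtwtwtwtw => Stwtwtwtwtwtw => ttwtwtwtwtwtwtw

S => Stw   [S → S t w]
Stw => Stwtw   [S → S t w]
Stwtw => Stwtwtw   [S → S t w]
Stwtwtw => Stwtwtwtw   [S → S t w]
Stwtwtwtw => Stwtwtwtwtw   [S → S t w]
Stwtwtwtwtw => Stwtwtwtwtwtw   [S → S t w]
Stwtwtwtwtwtw => ttwtwtwtwtwtwtw   [S → t t w]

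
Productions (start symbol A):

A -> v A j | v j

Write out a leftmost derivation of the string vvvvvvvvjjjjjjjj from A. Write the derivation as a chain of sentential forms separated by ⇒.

A ⇒ vAj ⇒ vvAjj ⇒ vvvAjjj ⇒ vvvvAjjjj ⇒ vvvvvAjjjjj ⇒ vvvvvvAjjjjjj ⇒ vvvvvvvAjjjjjjj ⇒ vvvvvvvvjjjjjjjj

A ⇒ vAj   [A -> v A j]
vAj ⇒ vvAjj   [A -> v A j]
vvAjj ⇒ vvvAjjj   [A -> v A j]
vvvAjjj ⇒ vvvvAjjjj   [A -> v A j]
vvvvAjjjj ⇒ vvvvvAjjjjj   [A -> v A j]
vvvvvAjjjjj ⇒ vvvvvvAjjjjjj   [A -> v A j]
vvvvvvAjjjjjj ⇒ vvvvvvvAjjjjjjj   [A -> v A j]
vvvvvvvAjjjjjjj ⇒ vvvvvvvvjjjjjjjj   [A -> v j]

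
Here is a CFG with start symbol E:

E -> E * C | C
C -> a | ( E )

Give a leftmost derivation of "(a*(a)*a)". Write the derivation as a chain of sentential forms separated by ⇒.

E ⇒ C   [E -> C]
C ⇒ (E)   [C -> ( E )]
(E) ⇒ (E*C)   [E -> E * C]
(E*C) ⇒ (E*C*C)   [E -> E * C]
(E*C*C) ⇒ (C*C*C)   [E -> C]
(C*C*C) ⇒ (a*C*C)   [C -> a]
(a*C*C) ⇒ (a*(E)*C)   [C -> ( E )]
(a*(E)*C) ⇒ (a*(C)*C)   [E -> C]
(a*(C)*C) ⇒ (a*(a)*C)   [C -> a]
(a*(a)*C) ⇒ (a*(a)*a)   [C -> a]

E⇒C⇒(E)⇒(E*C)⇒(E*C*C)⇒(C*C*C)⇒(a*C*C)⇒(a*(E)*C)⇒(a*(C)*C)⇒(a*(a)*C)⇒(a*(a)*a)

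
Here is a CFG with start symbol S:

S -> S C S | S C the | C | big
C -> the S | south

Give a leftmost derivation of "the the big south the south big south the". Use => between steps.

S => C => the S => the S C the => the C C the => the the S C the => the the S C S C the => the the S C the C S C the => the the big C the C S C the => the the big south the C S C the => the the big south the south S C the => the the big south the south big C the => the the big south the south big south the

S => C   [S -> C]
C => the S   [C -> the S]
the S => the S C the   [S -> S C the]
the S C the => the C C the   [S -> C]
the C C the => the the S C the   [C -> the S]
the the S C the => the the S C S C the   [S -> S C S]
the the S C S C the => the the S C the C S C the   [S -> S C the]
the the S C the C S C the => the the big C the C S C the   [S -> big]
the the big C the C S C the => the the big south the C S C the   [C -> south]
the the big south the C S C the => the the big south the south S C the   [C -> south]
the the big south the south S C the => the the big south the south big C the   [S -> big]
the the big south the south big C the => the the big south the south big south the   [C -> south]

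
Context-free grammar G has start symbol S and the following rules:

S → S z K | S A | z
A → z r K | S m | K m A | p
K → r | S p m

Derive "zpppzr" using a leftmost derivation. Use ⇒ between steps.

S ⇒ SzK ⇒ SAzK ⇒ SAAzK ⇒ SAAAzK ⇒ zAAAzK ⇒ zpAAzK ⇒ zppAzK ⇒ zpppzK ⇒ zpppzr

S ⇒ SzK   [S → S z K]
SzK ⇒ SAzK   [S → S A]
SAzK ⇒ SAAzK   [S → S A]
SAAzK ⇒ SAAAzK   [S → S A]
SAAAzK ⇒ zAAAzK   [S → z]
zAAAzK ⇒ zpAAzK   [A → p]
zpAAzK ⇒ zppAzK   [A → p]
zppAzK ⇒ zpppzK   [A → p]
zpppzK ⇒ zpppzr   [K → r]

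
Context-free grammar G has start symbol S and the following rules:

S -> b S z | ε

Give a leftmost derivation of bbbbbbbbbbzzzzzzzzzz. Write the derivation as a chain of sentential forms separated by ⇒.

S ⇒ bSz ⇒ bbSzz ⇒ bbbSzzz ⇒ bbbbSzzzz ⇒ bbbbbSzzzzz ⇒ bbbbbbSzzzzzz ⇒ bbbbbbbSzzzzzzz ⇒ bbbbbbbbSzzzzzzzz ⇒ bbbbbbbbbSzzzzzzzzz ⇒ bbbbbbbbbbSzzzzzzzzzz ⇒ bbbbbbbbbbzzzzzzzzzz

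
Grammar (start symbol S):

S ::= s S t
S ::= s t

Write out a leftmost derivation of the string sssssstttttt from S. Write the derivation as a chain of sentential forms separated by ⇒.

S ⇒ sSt   [S ::= s S t]
sSt ⇒ ssStt   [S ::= s S t]
ssStt ⇒ sssSttt   [S ::= s S t]
sssSttt ⇒ ssssStttt   [S ::= s S t]
ssssStttt ⇒ sssssSttttt   [S ::= s S t]
sssssSttttt ⇒ sssssstttttt   [S ::= s t]

S ⇒ sSt ⇒ ssStt ⇒ sssSttt ⇒ ssssStttt ⇒ sssssSttttt ⇒ sssssstttttt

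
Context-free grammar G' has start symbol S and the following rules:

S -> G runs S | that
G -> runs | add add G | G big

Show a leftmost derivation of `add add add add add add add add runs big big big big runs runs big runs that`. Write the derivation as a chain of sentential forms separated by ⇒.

S ⇒ G runs S ⇒ add add G runs S ⇒ add add G big runs S ⇒ add add G big big runs S ⇒ add add add add G big big runs S ⇒ add add add add add add G big big runs S ⇒ add add add add add add G big big big runs S ⇒ add add add add add add G big big big big runs S ⇒ add add add add add add add add G big big big big runs S ⇒ add add add add add add add add runs big big big big runs S ⇒ add add add add add add add add runs big big big big runs G runs S ⇒ add add add add add add add add runs big big big big runs G big runs S ⇒ add add add add add add add add runs big big big big runs runs big runs S ⇒ add add add add add add add add runs big big big big runs runs big runs that

S ⇒ G runs S   [S -> G runs S]
G runs S ⇒ add add G runs S   [G -> add add G]
add add G runs S ⇒ add add G big runs S   [G -> G big]
add add G big runs S ⇒ add add G big big runs S   [G -> G big]
add add G big big runs S ⇒ add add add add G big big runs S   [G -> add add G]
add add add add G big big runs S ⇒ add add add add add add G big big runs S   [G -> add add G]
add add add add add add G big big runs S ⇒ add add add add add add G big big big runs S   [G -> G big]
add add add add add add G big big big runs S ⇒ add add add add add add G big big big big runs S   [G -> G big]
add add add add add add G big big big big runs S ⇒ add add add add add add add add G big big big big runs S   [G -> add add G]
add add add add add add add add G big big big big runs S ⇒ add add add add add add add add runs big big big big runs S   [G -> runs]
add add add add add add add add runs big big big big runs S ⇒ add add add add add add add add runs big big big big runs G runs S   [S -> G runs S]
add add add add add add add add runs big big big big runs G runs S ⇒ add add add add add add add add runs big big big big runs G big runs S   [G -> G big]
add add add add add add add add runs big big big big runs G big runs S ⇒ add add add add add add add add runs big big big big runs runs big runs S   [G -> runs]
add add add add add add add add runs big big big big runs runs big runs S ⇒ add add add add add add add add runs big big big big runs runs big runs that   [S -> that]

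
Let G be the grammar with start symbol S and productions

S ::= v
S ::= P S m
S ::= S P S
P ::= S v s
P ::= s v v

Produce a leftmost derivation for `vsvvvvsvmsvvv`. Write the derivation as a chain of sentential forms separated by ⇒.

S ⇒ SPS ⇒ PSmPS ⇒ SvsSmPS ⇒ SPSvsSmPS ⇒ vPSvsSmPS ⇒ vsvvSvsSmPS ⇒ vsvvvvsSmPS ⇒ vsvvvvsvmPS ⇒ vsvvvvsvmsvvS ⇒ vsvvvvsvmsvvv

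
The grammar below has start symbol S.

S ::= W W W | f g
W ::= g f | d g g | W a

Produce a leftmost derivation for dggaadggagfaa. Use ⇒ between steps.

S ⇒ WWW   [S ::= W W W]
WWW ⇒ WaWW   [W ::= W a]
WaWW ⇒ WaaWW   [W ::= W a]
WaaWW ⇒ dggaaWW   [W ::= d g g]
dggaaWW ⇒ dggaaWaW   [W ::= W a]
dggaaWaW ⇒ dggaadggaW   [W ::= d g g]
dggaadggaW ⇒ dggaadggaWa   [W ::= W a]
dggaadggaWa ⇒ dggaadggaWaa   [W ::= W a]
dggaadggaWaa ⇒ dggaadggagfaa   [W ::= g f]

S⇒WWW⇒WaWW⇒WaaWW⇒dggaaWW⇒dggaaWaW⇒dggaadggaW⇒dggaadggaWa⇒dggaadggaWaa⇒dggaadggagfaa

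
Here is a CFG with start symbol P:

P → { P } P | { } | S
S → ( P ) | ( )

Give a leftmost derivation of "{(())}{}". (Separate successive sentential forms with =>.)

P => {P}P => {S}P => {(P)}P => {(S)}P => {(())}P => {(())}{}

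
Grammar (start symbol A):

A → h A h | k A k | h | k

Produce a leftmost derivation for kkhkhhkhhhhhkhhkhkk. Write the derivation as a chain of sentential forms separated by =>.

A => kAk   [A → k A k]
kAk => kkAkk   [A → k A k]
kkAkk => kkhAhkk   [A → h A h]
kkhAhkk => kkhkAkhkk   [A → k A k]
kkhkAkhkk => kkhkhAhkhkk   [A → h A h]
kkhkhAhkhkk => kkhkhhAhhkhkk   [A → h A h]
kkhkhhAhhkhkk => kkhkhhkAkhhkhkk   [A → k A k]
kkhkhhkAkhhkhkk => kkhkhhkhAhkhhkhkk   [A → h A h]
kkhkhhkhAhkhhkhkk => kkhkhhkhhAhhkhhkhkk   [A → h A h]
kkhkhhkhhAhhkhhkhkk => kkhkhhkhhhhhkhhkhkk   [A → h]

A => kAk => kkAkk => kkhAhkk => kkhkAkhkk => kkhkhAhkhkk => kkhkhhAhhkhkk => kkhkhhkAkhhkhkk => kkhkhhkhAhkhhkhkk => kkhkhhkhhAhhkhhkhkk => kkhkhhkhhhhhkhhkhkk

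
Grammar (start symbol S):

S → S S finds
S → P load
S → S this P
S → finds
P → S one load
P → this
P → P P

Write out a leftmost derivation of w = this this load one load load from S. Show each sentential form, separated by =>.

S => P load => P P load => this P load => this S one load load => this P load one load load => this this load one load load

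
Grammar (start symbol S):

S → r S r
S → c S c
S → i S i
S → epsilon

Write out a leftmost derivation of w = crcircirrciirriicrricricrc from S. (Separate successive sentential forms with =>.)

S => cSc => crSrc => crcScrc => crciSicrc => crcirSricrc => crcircScricrc => crcirciSicricrc => crcircirSricricrc => crcircirrSrricricrc => crcircirrcScrricricrc => crcircirrciSicrricricrc => crcircirrciiSiicrricricrc => crcircirrciirSriicrricricrc => crcircirrciirriicrricricrc

S => cSc   [S → c S c]
cSc => crSrc   [S → r S r]
crSrc => crcScrc   [S → c S c]
crcScrc => crciSicrc   [S → i S i]
crciSicrc => crcirSricrc   [S → r S r]
crcirSricrc => crcircScricrc   [S → c S c]
crcircScricrc => crcirciSicricrc   [S → i S i]
crcirciSicricrc => crcircirSricricrc   [S → r S r]
crcircirSricricrc => crcircirrSrricricrc   [S → r S r]
crcircirrSrricricrc => crcircirrcScrricricrc   [S → c S c]
crcircirrcScrricricrc => crcircirrciSicrricricrc   [S → i S i]
crcircirrciSicrricricrc => crcircirrciiSiicrricricrc   [S → i S i]
crcircirrciiSiicrricricrc => crcircirrciirSriicrricricrc   [S → r S r]
crcircirrciirSriicrricricrc => crcircirrciirriicrricricrc   [S → epsilon]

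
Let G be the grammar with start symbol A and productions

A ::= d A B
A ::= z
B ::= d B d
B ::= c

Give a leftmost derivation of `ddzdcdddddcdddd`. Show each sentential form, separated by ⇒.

A ⇒ dAB ⇒ ddABB ⇒ ddzBB ⇒ ddzdBdB ⇒ ddzdcdB ⇒ ddzdcddBd ⇒ ddzdcdddBdd ⇒ ddzdcddddBddd ⇒ ddzdcdddddBdddd ⇒ ddzdcdddddcdddd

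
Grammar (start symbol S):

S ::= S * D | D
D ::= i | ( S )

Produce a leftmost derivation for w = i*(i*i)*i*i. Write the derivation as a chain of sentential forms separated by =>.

S => S*D   [S ::= S * D]
S*D => S*D*D   [S ::= S * D]
S*D*D => S*D*D*D   [S ::= S * D]
S*D*D*D => D*D*D*D   [S ::= D]
D*D*D*D => i*D*D*D   [D ::= i]
i*D*D*D => i*(S)*D*D   [D ::= ( S )]
i*(S)*D*D => i*(S*D)*D*D   [S ::= S * D]
i*(S*D)*D*D => i*(D*D)*D*D   [S ::= D]
i*(D*D)*D*D => i*(i*D)*D*D   [D ::= i]
i*(i*D)*D*D => i*(i*i)*D*D   [D ::= i]
i*(i*i)*D*D => i*(i*i)*i*D   [D ::= i]
i*(i*i)*i*D => i*(i*i)*i*i   [D ::= i]

S => S*D => S*D*D => S*D*D*D => D*D*D*D => i*D*D*D => i*(S)*D*D => i*(S*D)*D*D => i*(D*D)*D*D => i*(i*D)*D*D => i*(i*i)*D*D => i*(i*i)*i*D => i*(i*i)*i*i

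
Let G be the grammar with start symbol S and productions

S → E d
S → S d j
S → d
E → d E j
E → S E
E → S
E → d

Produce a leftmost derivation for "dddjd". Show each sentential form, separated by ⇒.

S ⇒ Ed ⇒ SEd ⇒ dEd ⇒ dSd ⇒ dSdjd ⇒ dddjd

S ⇒ Ed   [S → E d]
Ed ⇒ SEd   [E → S E]
SEd ⇒ dEd   [S → d]
dEd ⇒ dSd   [E → S]
dSd ⇒ dSdjd   [S → S d j]
dSdjd ⇒ dddjd   [S → d]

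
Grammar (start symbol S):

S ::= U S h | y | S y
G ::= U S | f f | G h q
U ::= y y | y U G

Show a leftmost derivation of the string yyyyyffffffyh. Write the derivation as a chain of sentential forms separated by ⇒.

S ⇒ USh ⇒ yUGSh ⇒ yyUGGSh ⇒ yyyUGGGSh ⇒ yyyyyGGGSh ⇒ yyyyyffGGSh ⇒ yyyyyffffGSh ⇒ yyyyyffffffSh ⇒ yyyyyffffffyh

S ⇒ USh   [S ::= U S h]
USh ⇒ yUGSh   [U ::= y U G]
yUGSh ⇒ yyUGGSh   [U ::= y U G]
yyUGGSh ⇒ yyyUGGGSh   [U ::= y U G]
yyyUGGGSh ⇒ yyyyyGGGSh   [U ::= y y]
yyyyyGGGSh ⇒ yyyyyffGGSh   [G ::= f f]
yyyyyffGGSh ⇒ yyyyyffffGSh   [G ::= f f]
yyyyyffffGSh ⇒ yyyyyffffffSh   [G ::= f f]
yyyyyffffffSh ⇒ yyyyyffffffyh   [S ::= y]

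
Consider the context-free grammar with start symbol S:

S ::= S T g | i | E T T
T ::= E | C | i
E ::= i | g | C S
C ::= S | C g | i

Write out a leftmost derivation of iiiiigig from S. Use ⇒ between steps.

S ⇒ STg ⇒ STgTg ⇒ ETTTgTg ⇒ CSTTTgTg ⇒ iSTTTgTg ⇒ iiTTTgTg ⇒ iiiTTgTg ⇒ iiiiTgTg ⇒ iiiiigTg ⇒ iiiiigig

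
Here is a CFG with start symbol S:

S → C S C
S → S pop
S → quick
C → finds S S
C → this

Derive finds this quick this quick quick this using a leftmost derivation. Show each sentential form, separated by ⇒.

S ⇒ C S C   [S → C S C]
C S C ⇒ finds S S S C   [C → finds S S]
finds S S S C ⇒ finds C S C S S C   [S → C S C]
finds C S C S S C ⇒ finds this S C S S C   [C → this]
finds this S C S S C ⇒ finds this quick C S S C   [S → quick]
finds this quick C S S C ⇒ finds this quick this S S C   [C → this]
finds this quick this S S C ⇒ finds this quick this quick S C   [S → quick]
finds this quick this quick S C ⇒ finds this quick this quick quick C   [S → quick]
finds this quick this quick quick C ⇒ finds this quick this quick quick this   [C → this]

S ⇒ C S C ⇒ finds S S S C ⇒ finds C S C S S C ⇒ finds this S C S S C ⇒ finds this quick C S S C ⇒ finds this quick this S S C ⇒ finds this quick this quick S C ⇒ finds this quick this quick quick C ⇒ finds this quick this quick quick this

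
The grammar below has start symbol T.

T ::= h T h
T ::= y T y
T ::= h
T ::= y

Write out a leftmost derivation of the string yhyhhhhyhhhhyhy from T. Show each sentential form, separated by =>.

T => yTy   [T ::= y T y]
yTy => yhThy   [T ::= h T h]
yhThy => yhyTyhy   [T ::= y T y]
yhyTyhy => yhyhThyhy   [T ::= h T h]
yhyhThyhy => yhyhhThhyhy   [T ::= h T h]
yhyhhThhyhy => yhyhhhThhhyhy   [T ::= h T h]
yhyhhhThhhyhy => yhyhhhhThhhhyhy   [T ::= h T h]
yhyhhhhThhhhyhy => yhyhhhhyhhhhyhy   [T ::= y]

T => yTy => yhThy => yhyTyhy => yhyhThyhy => yhyhhThhyhy => yhyhhhThhhyhy => yhyhhhhThhhhyhy => yhyhhhhyhhhhyhy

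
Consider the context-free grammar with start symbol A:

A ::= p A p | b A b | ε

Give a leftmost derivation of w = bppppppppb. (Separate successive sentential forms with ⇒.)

A ⇒ bAb ⇒ bpApb ⇒ bppAppb ⇒ bpppApppb ⇒ bppppAppppb ⇒ bppppppppb

A ⇒ bAb   [A ::= b A b]
bAb ⇒ bpApb   [A ::= p A p]
bpApb ⇒ bppAppb   [A ::= p A p]
bppAppb ⇒ bpppApppb   [A ::= p A p]
bpppApppb ⇒ bppppAppppb   [A ::= p A p]
bppppAppppb ⇒ bppppppppb   [A ::= ε]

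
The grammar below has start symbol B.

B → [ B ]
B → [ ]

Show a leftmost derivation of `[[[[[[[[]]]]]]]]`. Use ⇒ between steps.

B ⇒ [B] ⇒ [[B]] ⇒ [[[B]]] ⇒ [[[[B]]]] ⇒ [[[[[B]]]]] ⇒ [[[[[[B]]]]]] ⇒ [[[[[[[B]]]]]]] ⇒ [[[[[[[[]]]]]]]]

B ⇒ [B]   [B → [ B ]]
[B] ⇒ [[B]]   [B → [ B ]]
[[B]] ⇒ [[[B]]]   [B → [ B ]]
[[[B]]] ⇒ [[[[B]]]]   [B → [ B ]]
[[[[B]]]] ⇒ [[[[[B]]]]]   [B → [ B ]]
[[[[[B]]]]] ⇒ [[[[[[B]]]]]]   [B → [ B ]]
[[[[[[B]]]]]] ⇒ [[[[[[[B]]]]]]]   [B → [ B ]]
[[[[[[[B]]]]]]] ⇒ [[[[[[[[]]]]]]]]   [B → [ ]]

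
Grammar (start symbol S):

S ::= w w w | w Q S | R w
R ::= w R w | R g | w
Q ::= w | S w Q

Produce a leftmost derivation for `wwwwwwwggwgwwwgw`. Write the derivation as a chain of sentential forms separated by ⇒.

S⇒Rw⇒Rgw⇒wRwgw⇒wwRwwgw⇒wwwRwwwgw⇒wwwRgwwwgw⇒wwwwRwgwwwgw⇒wwwwRgwgwwwgw⇒wwwwRggwgwwwgw⇒wwwwwRwggwgwwwgw⇒wwwwwwwggwgwwwgw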